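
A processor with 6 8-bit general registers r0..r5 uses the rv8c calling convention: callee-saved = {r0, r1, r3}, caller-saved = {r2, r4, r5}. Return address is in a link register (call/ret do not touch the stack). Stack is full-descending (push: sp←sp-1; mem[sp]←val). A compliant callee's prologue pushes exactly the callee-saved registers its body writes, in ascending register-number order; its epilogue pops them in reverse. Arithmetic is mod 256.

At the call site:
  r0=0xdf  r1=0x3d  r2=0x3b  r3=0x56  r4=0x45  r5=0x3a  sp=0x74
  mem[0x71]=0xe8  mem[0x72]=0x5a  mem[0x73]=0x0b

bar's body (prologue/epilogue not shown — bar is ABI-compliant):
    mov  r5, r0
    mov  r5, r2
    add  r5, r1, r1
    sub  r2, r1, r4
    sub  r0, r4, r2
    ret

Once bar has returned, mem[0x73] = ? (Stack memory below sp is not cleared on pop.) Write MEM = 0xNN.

prologue: push r0 -> mem[0x73]=0xdf, sp=0x73
body[0] mov  r5, r0 -> r5=0xdf
body[1] mov  r5, r2 -> r5=0x3b
body[2] add  r5, r1, r1 -> r5=0x7a
body[3] sub  r2, r1, r4 -> r2=0xf8
body[4] sub  r0, r4, r2 -> r0=0x4d
epilogue: pop r0=0xdf, sp=0x74
prologue pushed ['r0'] at ['0x73']

MEM = 0xdf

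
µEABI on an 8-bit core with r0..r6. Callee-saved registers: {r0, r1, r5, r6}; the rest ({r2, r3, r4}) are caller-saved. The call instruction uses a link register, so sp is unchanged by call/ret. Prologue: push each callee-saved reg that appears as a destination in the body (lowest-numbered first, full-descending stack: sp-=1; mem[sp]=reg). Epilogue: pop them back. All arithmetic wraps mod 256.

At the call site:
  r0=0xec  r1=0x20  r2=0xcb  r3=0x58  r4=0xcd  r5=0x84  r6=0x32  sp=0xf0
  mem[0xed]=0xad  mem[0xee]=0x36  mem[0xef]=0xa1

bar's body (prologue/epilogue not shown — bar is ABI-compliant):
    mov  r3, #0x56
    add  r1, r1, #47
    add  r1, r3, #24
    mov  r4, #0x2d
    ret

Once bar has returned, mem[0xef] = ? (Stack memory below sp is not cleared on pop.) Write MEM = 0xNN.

prologue: push r1 → mem[0xef]=0x20, sp=0xef
body[0] mov  r3, #0x56 → r3=0x56
body[1] add  r1, r1, #47 → r1=0x4f
body[2] add  r1, r3, #24 → r1=0x6e
body[3] mov  r4, #0x2d → r4=0x2d
epilogue: pop r1=0x20, sp=0xf0
prologue pushed ['r1'] at ['0xef']

MEM = 0x20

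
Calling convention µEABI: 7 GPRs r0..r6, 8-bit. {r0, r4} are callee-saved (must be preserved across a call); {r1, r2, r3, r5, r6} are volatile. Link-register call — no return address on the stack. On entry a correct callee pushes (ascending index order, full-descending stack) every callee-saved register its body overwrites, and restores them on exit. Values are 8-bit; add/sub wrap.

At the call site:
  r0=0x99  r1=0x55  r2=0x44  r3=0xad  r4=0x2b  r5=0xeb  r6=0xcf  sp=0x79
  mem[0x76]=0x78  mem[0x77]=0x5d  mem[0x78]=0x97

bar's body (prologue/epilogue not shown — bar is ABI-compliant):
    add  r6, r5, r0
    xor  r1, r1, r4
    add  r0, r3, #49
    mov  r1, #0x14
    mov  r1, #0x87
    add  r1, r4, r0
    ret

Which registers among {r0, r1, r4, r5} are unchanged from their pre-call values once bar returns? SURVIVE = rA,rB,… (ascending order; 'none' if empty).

prologue: push r0 → mem[0x78]=0x99, sp=0x78
body[0] add  r6, r5, r0 → r6=0x84
body[1] xor  r1, r1, r4 → r1=0x7e
body[2] add  r0, r3, #49 → r0=0xde
body[3] mov  r1, #0x14 → r1=0x14
body[4] mov  r1, #0x87 → r1=0x87
body[5] add  r1, r4, r0 → r1=0x09
epilogue: pop r0=0x99, sp=0x79
r0: callee-saved, written=True
r1: caller-saved, written=True
r4: callee-saved, written=False
r5: caller-saved, written=False

SURVIVE = r0,r4,r5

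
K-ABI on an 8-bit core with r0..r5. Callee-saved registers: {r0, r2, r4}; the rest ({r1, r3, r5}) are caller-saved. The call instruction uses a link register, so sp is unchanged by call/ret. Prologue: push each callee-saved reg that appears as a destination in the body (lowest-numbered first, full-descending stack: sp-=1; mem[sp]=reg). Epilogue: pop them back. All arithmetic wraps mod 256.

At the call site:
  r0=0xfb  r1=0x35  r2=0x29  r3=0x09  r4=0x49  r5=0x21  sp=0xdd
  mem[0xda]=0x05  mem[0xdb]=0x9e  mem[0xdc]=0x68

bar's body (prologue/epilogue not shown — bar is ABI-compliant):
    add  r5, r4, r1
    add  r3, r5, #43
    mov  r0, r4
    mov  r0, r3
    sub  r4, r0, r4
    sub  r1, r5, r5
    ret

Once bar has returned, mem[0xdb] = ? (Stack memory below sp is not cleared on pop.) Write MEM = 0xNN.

prologue: push r0 -> mem[0xdc]=0xfb, sp=0xdc
prologue: push r4 -> mem[0xdb]=0x49, sp=0xdb
body[0] add  r5, r4, r1 -> r5=0x7e
body[1] add  r3, r5, #43 -> r3=0xa9
body[2] mov  r0, r4 -> r0=0x49
body[3] mov  r0, r3 -> r0=0xa9
body[4] sub  r4, r0, r4 -> r4=0x60
body[5] sub  r1, r5, r5 -> r1=0x00
epilogue: pop r4=0x49, sp=0xdc
epilogue: pop r0=0xfb, sp=0xdd
prologue pushed ['r0', 'r4'] at ['0xdc', '0xdb']

MEM = 0x49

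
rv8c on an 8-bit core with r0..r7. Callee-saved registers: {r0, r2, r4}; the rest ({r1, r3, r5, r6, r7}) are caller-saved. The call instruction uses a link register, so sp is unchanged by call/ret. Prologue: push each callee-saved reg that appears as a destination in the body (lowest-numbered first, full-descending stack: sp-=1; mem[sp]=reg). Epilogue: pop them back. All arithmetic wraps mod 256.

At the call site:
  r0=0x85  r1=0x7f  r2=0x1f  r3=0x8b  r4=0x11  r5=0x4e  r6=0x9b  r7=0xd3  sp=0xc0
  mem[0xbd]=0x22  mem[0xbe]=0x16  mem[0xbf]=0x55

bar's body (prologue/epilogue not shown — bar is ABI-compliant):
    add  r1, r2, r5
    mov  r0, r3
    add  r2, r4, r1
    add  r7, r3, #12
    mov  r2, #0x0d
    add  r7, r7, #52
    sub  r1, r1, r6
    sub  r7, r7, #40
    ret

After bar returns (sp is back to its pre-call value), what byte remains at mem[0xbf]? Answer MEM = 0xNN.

prologue: push r0 -> mem[0xbf]=0x85, sp=0xbf
prologue: push r2 -> mem[0xbe]=0x1f, sp=0xbe
body[0] add  r1, r2, r5 -> r1=0x6d
body[1] mov  r0, r3 -> r0=0x8b
body[2] add  r2, r4, r1 -> r2=0x7e
body[3] add  r7, r3, #12 -> r7=0x97
body[4] mov  r2, #0x0d -> r2=0x0d
body[5] add  r7, r7, #52 -> r7=0xcb
body[6] sub  r1, r1, r6 -> r1=0xd2
body[7] sub  r7, r7, #40 -> r7=0xa3
epilogue: pop r2=0x1f, sp=0xbf
epilogue: pop r0=0x85, sp=0xc0
prologue pushed ['r0', 'r2'] at ['0xbf', '0xbe']

MEM = 0x85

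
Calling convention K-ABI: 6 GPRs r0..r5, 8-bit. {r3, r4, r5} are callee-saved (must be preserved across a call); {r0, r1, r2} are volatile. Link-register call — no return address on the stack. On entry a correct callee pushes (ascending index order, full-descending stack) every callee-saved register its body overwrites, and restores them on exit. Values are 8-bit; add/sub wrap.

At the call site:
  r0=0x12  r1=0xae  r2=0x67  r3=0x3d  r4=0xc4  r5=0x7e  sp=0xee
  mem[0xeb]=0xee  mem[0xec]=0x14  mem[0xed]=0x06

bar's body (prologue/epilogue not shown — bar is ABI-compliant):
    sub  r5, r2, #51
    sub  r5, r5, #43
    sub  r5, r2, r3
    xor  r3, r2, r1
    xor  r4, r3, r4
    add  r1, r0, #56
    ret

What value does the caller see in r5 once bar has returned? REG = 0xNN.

prologue: push r3 → mem[0xed]=0x3d, sp=0xed
prologue: push r4 → mem[0xec]=0xc4, sp=0xec
prologue: push r5 → mem[0xeb]=0x7e, sp=0xeb
body[0] sub  r5, r2, #51 → r5=0x34
body[1] sub  r5, r5, #43 → r5=0x09
body[2] sub  r5, r2, r3 → r5=0x2a
body[3] xor  r3, r2, r1 → r3=0xc9
body[4] xor  r4, r3, r4 → r4=0x0d
body[5] add  r1, r0, #56 → r1=0x4a
epilogue: pop r5=0x7e, sp=0xec
epilogue: pop r4=0xc4, sp=0xed
epilogue: pop r3=0x3d, sp=0xee
r5 is callee-saved → restored

REG = 0x7e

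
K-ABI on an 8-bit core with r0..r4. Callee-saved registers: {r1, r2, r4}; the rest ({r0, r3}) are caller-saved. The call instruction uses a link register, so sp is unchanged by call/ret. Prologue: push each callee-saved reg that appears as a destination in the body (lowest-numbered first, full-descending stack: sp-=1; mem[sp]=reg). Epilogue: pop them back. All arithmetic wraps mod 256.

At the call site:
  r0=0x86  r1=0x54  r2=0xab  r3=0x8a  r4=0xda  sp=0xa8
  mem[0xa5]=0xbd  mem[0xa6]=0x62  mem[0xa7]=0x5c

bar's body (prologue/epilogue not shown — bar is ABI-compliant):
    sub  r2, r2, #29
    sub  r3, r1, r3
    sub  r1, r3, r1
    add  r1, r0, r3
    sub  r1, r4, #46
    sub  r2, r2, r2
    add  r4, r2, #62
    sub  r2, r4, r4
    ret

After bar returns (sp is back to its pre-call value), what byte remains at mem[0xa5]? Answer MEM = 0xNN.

MEM = 0xda

prologue: push r1 → mem[0xa7]=0x54, sp=0xa7
prologue: push r2 → mem[0xa6]=0xab, sp=0xa6
prologue: push r4 → mem[0xa5]=0xda, sp=0xa5
body[0] sub  r2, r2, #29 → r2=0x8e
body[1] sub  r3, r1, r3 → r3=0xca
body[2] sub  r1, r3, r1 → r1=0x76
body[3] add  r1, r0, r3 → r1=0x50
body[4] sub  r1, r4, #46 → r1=0xac
body[5] sub  r2, r2, r2 → r2=0x00
body[6] add  r4, r2, #62 → r4=0x3e
body[7] sub  r2, r4, r4 → r2=0x00
epilogue: pop r4=0xda, sp=0xa6
epilogue: pop r2=0xab, sp=0xa7
epilogue: pop r1=0x54, sp=0xa8
prologue pushed ['r1', 'r2', 'r4'] at ['0xa7', '0xa6', '0xa5']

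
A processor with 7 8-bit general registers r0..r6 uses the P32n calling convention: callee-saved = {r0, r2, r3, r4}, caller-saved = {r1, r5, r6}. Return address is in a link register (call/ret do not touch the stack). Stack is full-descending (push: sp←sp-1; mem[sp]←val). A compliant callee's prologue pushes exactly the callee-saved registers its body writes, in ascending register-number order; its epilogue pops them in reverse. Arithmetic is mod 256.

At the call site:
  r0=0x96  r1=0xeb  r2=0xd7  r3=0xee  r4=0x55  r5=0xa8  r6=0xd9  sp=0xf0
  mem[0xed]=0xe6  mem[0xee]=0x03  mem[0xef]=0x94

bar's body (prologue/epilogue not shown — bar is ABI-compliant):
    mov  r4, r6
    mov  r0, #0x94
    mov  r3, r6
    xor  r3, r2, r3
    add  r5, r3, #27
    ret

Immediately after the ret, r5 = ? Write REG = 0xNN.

REG = 0x29

prologue: push r0 → mem[0xef]=0x96, sp=0xef
prologue: push r3 → mem[0xee]=0xee, sp=0xee
prologue: push r4 → mem[0xed]=0x55, sp=0xed
body[0] mov  r4, r6 → r4=0xd9
body[1] mov  r0, #0x94 → r0=0x94
body[2] mov  r3, r6 → r3=0xd9
body[3] xor  r3, r2, r3 → r3=0x0e
body[4] add  r5, r3, #27 → r5=0x29
epilogue: pop r4=0x55, sp=0xee
epilogue: pop r3=0xee, sp=0xef
epilogue: pop r0=0x96, sp=0xf0
r5 is caller-saved → body value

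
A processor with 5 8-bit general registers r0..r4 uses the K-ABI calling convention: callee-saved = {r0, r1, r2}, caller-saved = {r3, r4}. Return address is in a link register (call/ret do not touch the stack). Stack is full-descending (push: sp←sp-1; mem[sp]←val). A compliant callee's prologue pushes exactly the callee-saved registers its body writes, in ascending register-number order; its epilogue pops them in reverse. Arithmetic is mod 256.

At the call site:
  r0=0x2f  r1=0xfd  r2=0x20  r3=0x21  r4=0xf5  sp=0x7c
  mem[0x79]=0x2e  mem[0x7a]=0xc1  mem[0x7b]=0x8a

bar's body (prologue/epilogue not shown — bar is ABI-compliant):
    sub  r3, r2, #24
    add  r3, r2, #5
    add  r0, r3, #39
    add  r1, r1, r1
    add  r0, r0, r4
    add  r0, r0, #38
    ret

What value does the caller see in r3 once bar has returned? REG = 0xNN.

prologue: push r0 -> mem[0x7b]=0x2f, sp=0x7b
prologue: push r1 -> mem[0x7a]=0xfd, sp=0x7a
body[0] sub  r3, r2, #24 -> r3=0x08
body[1] add  r3, r2, #5 -> r3=0x25
body[2] add  r0, r3, #39 -> r0=0x4c
body[3] add  r1, r1, r1 -> r1=0xfa
body[4] add  r0, r0, r4 -> r0=0x41
body[5] add  r0, r0, #38 -> r0=0x67
epilogue: pop r1=0xfd, sp=0x7b
epilogue: pop r0=0x2f, sp=0x7c
r3 is caller-saved -> body value

REG = 0x25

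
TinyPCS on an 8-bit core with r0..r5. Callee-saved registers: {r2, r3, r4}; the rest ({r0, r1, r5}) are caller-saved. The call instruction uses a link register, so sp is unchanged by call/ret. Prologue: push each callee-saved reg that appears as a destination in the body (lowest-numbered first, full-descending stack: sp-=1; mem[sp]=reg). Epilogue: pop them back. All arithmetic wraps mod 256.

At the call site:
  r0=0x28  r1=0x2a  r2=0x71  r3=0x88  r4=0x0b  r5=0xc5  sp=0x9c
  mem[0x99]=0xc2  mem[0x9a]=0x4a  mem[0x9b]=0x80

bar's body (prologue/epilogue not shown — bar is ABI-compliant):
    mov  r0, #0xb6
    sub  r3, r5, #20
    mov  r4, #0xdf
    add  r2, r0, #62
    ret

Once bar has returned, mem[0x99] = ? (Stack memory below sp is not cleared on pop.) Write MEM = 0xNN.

MEM = 0x0b

prologue: push r2 → mem[0x9b]=0x71, sp=0x9b
prologue: push r3 → mem[0x9a]=0x88, sp=0x9a
prologue: push r4 → mem[0x99]=0x0b, sp=0x99
body[0] mov  r0, #0xb6 → r0=0xb6
body[1] sub  r3, r5, #20 → r3=0xb1
body[2] mov  r4, #0xdf → r4=0xdf
body[3] add  r2, r0, #62 → r2=0xf4
epilogue: pop r4=0x0b, sp=0x9a
epilogue: pop r3=0x88, sp=0x9b
epilogue: pop r2=0x71, sp=0x9c
prologue pushed ['r2', 'r3', 'r4'] at ['0x9b', '0x9a', '0x99']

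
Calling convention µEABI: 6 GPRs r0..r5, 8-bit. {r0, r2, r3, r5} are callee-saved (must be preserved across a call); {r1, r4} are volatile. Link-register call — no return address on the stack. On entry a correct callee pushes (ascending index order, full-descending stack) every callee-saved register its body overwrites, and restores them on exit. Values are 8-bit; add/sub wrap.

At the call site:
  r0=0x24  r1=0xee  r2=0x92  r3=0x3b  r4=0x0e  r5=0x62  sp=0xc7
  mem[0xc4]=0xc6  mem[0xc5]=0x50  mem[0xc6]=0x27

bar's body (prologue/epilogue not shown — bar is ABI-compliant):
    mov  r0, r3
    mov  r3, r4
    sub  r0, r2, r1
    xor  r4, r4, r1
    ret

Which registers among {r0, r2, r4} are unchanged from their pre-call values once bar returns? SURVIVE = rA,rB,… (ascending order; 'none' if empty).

prologue: push r0 -> mem[0xc6]=0x24, sp=0xc6
prologue: push r3 -> mem[0xc5]=0x3b, sp=0xc5
body[0] mov  r0, r3 -> r0=0x3b
body[1] mov  r3, r4 -> r3=0x0e
body[2] sub  r0, r2, r1 -> r0=0xa4
body[3] xor  r4, r4, r1 -> r4=0xe0
epilogue: pop r3=0x3b, sp=0xc6
epilogue: pop r0=0x24, sp=0xc7
r0: callee-saved, written=True
r2: callee-saved, written=False
r4: caller-saved, written=True

SURVIVE = r0,r2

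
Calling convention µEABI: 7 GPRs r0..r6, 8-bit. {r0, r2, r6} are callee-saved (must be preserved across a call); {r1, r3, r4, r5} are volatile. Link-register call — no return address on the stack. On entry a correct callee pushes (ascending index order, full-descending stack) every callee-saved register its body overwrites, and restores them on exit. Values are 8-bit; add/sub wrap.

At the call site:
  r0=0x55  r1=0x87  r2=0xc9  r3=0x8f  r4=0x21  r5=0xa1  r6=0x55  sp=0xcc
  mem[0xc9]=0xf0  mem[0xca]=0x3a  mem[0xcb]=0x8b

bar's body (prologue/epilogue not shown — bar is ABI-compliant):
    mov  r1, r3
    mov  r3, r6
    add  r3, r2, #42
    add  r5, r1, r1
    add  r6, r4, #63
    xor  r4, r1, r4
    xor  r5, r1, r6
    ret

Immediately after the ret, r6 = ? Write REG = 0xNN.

prologue: push r6 → mem[0xcb]=0x55, sp=0xcb
body[0] mov  r1, r3 → r1=0x8f
body[1] mov  r3, r6 → r3=0x55
body[2] add  r3, r2, #42 → r3=0xf3
body[3] add  r5, r1, r1 → r5=0x1e
body[4] add  r6, r4, #63 → r6=0x60
body[5] xor  r4, r1, r4 → r4=0xae
body[6] xor  r5, r1, r6 → r5=0xef
epilogue: pop r6=0x55, sp=0xcc
r6 is callee-saved → restored

REG = 0x55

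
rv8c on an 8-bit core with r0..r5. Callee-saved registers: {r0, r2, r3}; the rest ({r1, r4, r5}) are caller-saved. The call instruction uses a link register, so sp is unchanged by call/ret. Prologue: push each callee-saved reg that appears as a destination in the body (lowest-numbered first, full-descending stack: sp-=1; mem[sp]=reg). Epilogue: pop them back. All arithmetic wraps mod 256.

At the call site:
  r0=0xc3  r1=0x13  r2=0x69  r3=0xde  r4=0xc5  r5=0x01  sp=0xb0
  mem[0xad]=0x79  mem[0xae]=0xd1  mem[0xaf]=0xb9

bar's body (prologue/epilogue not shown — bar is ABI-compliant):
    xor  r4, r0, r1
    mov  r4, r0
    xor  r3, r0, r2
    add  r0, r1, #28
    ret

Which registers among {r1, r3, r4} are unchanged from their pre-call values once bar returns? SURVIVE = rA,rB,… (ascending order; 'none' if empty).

SURVIVE = r1,r3

prologue: push r0 -> mem[0xaf]=0xc3, sp=0xaf
prologue: push r3 -> mem[0xae]=0xde, sp=0xae
body[0] xor  r4, r0, r1 -> r4=0xd0
body[1] mov  r4, r0 -> r4=0xc3
body[2] xor  r3, r0, r2 -> r3=0xaa
body[3] add  r0, r1, #28 -> r0=0x2f
epilogue: pop r3=0xde, sp=0xaf
epilogue: pop r0=0xc3, sp=0xb0
r1: caller-saved, written=False
r3: callee-saved, written=True
r4: caller-saved, written=True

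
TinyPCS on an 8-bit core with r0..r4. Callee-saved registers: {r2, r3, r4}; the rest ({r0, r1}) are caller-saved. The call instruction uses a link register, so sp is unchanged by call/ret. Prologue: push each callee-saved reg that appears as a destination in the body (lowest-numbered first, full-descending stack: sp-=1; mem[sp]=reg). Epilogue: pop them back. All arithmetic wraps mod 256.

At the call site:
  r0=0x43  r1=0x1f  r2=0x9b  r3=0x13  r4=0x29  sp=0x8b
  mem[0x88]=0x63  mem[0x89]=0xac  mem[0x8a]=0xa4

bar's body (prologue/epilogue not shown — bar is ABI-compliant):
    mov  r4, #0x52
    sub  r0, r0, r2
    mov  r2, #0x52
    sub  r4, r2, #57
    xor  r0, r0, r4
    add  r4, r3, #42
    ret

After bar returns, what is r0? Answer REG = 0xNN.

prologue: push r2 -> mem[0x8a]=0x9b, sp=0x8a
prologue: push r4 -> mem[0x89]=0x29, sp=0x89
body[0] mov  r4, #0x52 -> r4=0x52
body[1] sub  r0, r0, r2 -> r0=0xa8
body[2] mov  r2, #0x52 -> r2=0x52
body[3] sub  r4, r2, #57 -> r4=0x19
body[4] xor  r0, r0, r4 -> r0=0xb1
body[5] add  r4, r3, #42 -> r4=0x3d
epilogue: pop r4=0x29, sp=0x8a
epilogue: pop r2=0x9b, sp=0x8b
r0 is caller-saved -> body value

REG = 0xb1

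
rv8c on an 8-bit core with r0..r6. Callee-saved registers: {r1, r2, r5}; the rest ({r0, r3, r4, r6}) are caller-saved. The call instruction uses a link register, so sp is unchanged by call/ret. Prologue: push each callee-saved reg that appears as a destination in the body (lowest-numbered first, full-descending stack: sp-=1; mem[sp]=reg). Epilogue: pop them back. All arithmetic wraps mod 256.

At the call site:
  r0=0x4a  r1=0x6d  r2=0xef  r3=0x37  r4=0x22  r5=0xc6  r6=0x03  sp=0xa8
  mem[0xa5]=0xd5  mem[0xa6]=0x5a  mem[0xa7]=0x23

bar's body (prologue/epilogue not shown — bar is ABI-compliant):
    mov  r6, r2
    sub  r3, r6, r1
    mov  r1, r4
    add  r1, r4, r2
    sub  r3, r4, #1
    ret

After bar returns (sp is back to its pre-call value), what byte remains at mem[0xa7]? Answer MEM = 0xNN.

MEM = 0x6d

prologue: push r1 -> mem[0xa7]=0x6d, sp=0xa7
body[0] mov  r6, r2 -> r6=0xef
body[1] sub  r3, r6, r1 -> r3=0x82
body[2] mov  r1, r4 -> r1=0x22
body[3] add  r1, r4, r2 -> r1=0x11
body[4] sub  r3, r4, #1 -> r3=0x21
epilogue: pop r1=0x6d, sp=0xa8
prologue pushed ['r1'] at ['0xa7']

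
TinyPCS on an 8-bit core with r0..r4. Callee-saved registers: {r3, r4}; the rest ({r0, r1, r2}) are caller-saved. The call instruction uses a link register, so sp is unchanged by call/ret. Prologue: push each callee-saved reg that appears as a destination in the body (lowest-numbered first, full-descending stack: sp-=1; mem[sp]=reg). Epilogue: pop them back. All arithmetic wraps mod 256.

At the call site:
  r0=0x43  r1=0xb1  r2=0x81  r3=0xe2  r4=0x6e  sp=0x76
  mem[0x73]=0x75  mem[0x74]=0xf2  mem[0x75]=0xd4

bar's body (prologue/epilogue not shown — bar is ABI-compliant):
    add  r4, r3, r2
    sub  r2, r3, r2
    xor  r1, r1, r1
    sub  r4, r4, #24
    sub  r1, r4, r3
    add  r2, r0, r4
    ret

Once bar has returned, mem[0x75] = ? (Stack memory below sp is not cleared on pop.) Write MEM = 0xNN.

MEM = 0x6e

prologue: push r4 → mem[0x75]=0x6e, sp=0x75
body[0] add  r4, r3, r2 → r4=0x63
body[1] sub  r2, r3, r2 → r2=0x61
body[2] xor  r1, r1, r1 → r1=0x00
body[3] sub  r4, r4, #24 → r4=0x4b
body[4] sub  r1, r4, r3 → r1=0x69
body[5] add  r2, r0, r4 → r2=0x8e
epilogue: pop r4=0x6e, sp=0x76
prologue pushed ['r4'] at ['0x75']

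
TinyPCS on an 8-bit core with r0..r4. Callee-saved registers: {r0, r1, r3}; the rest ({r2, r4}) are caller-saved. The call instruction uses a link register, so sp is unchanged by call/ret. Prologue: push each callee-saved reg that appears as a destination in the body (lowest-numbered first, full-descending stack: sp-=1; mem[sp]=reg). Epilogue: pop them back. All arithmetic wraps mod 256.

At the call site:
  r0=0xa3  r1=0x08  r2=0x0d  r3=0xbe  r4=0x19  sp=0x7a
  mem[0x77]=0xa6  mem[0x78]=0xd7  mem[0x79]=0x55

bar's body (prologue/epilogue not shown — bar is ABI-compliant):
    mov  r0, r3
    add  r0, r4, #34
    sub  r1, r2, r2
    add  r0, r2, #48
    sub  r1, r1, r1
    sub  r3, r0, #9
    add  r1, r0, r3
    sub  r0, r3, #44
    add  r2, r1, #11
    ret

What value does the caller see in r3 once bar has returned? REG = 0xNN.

REG = 0xbe

prologue: push r0 → mem[0x79]=0xa3, sp=0x79
prologue: push r1 → mem[0x78]=0x08, sp=0x78
prologue: push r3 → mem[0x77]=0xbe, sp=0x77
body[0] mov  r0, r3 → r0=0xbe
body[1] add  r0, r4, #34 → r0=0x3b
body[2] sub  r1, r2, r2 → r1=0x00
body[3] add  r0, r2, #48 → r0=0x3d
body[4] sub  r1, r1, r1 → r1=0x00
body[5] sub  r3, r0, #9 → r3=0x34
body[6] add  r1, r0, r3 → r1=0x71
body[7] sub  r0, r3, #44 → r0=0x08
body[8] add  r2, r1, #11 → r2=0x7c
epilogue: pop r3=0xbe, sp=0x78
epilogue: pop r1=0x08, sp=0x79
epilogue: pop r0=0xa3, sp=0x7a
r3 is callee-saved → restored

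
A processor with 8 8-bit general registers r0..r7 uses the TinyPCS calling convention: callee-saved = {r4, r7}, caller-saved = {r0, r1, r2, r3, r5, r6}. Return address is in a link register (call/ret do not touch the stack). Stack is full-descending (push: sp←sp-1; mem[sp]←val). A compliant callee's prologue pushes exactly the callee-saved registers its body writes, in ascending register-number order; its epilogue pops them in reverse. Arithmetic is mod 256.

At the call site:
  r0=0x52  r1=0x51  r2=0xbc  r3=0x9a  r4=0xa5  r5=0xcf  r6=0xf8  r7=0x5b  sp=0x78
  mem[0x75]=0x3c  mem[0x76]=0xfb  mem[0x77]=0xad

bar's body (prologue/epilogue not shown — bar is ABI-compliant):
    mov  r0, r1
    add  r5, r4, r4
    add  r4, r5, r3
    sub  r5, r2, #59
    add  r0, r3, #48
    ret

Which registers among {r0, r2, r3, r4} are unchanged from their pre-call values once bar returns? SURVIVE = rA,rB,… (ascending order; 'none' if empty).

SURVIVE = r2,r3,r4

prologue: push r4 -> mem[0x77]=0xa5, sp=0x77
body[0] mov  r0, r1 -> r0=0x51
body[1] add  r5, r4, r4 -> r5=0x4a
body[2] add  r4, r5, r3 -> r4=0xe4
body[3] sub  r5, r2, #59 -> r5=0x81
body[4] add  r0, r3, #48 -> r0=0xca
epilogue: pop r4=0xa5, sp=0x78
r0: caller-saved, written=True
r2: caller-saved, written=False
r3: caller-saved, written=False
r4: callee-saved, written=True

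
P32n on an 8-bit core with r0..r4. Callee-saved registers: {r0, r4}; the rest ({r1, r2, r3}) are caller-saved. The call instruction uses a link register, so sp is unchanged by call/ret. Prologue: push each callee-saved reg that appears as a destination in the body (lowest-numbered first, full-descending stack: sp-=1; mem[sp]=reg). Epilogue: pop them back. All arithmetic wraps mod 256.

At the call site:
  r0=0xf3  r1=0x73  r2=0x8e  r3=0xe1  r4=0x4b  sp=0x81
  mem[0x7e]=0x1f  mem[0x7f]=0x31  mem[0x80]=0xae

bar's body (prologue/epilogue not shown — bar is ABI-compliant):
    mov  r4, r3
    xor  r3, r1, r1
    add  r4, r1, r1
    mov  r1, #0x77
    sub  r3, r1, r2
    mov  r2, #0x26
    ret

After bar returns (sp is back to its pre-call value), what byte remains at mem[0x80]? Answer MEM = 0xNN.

MEM = 0x4b

prologue: push r4 → mem[0x80]=0x4b, sp=0x80
body[0] mov  r4, r3 → r4=0xe1
body[1] xor  r3, r1, r1 → r3=0x00
body[2] add  r4, r1, r1 → r4=0xe6
body[3] mov  r1, #0x77 → r1=0x77
body[4] sub  r3, r1, r2 → r3=0xe9
body[5] mov  r2, #0x26 → r2=0x26
epilogue: pop r4=0x4b, sp=0x81
prologue pushed ['r4'] at ['0x80']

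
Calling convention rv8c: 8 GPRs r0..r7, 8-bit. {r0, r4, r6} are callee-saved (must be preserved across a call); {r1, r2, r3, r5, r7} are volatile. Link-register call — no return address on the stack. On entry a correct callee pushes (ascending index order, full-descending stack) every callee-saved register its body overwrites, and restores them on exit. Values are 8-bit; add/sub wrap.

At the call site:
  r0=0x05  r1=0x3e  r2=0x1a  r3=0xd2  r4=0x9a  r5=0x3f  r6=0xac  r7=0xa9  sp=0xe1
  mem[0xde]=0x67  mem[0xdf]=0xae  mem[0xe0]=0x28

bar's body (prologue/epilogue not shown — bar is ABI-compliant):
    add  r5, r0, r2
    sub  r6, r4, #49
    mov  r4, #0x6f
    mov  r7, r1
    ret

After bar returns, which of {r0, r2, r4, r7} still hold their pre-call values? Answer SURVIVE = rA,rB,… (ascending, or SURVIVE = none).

SURVIVE = r0,r2,r4

prologue: push r4 → mem[0xe0]=0x9a, sp=0xe0
prologue: push r6 → mem[0xdf]=0xac, sp=0xdf
body[0] add  r5, r0, r2 → r5=0x1f
body[1] sub  r6, r4, #49 → r6=0x69
body[2] mov  r4, #0x6f → r4=0x6f
body[3] mov  r7, r1 → r7=0x3e
epilogue: pop r6=0xac, sp=0xe0
epilogue: pop r4=0x9a, sp=0xe1
r0: callee-saved, written=False
r2: caller-saved, written=False
r4: callee-saved, written=True
r7: caller-saved, written=True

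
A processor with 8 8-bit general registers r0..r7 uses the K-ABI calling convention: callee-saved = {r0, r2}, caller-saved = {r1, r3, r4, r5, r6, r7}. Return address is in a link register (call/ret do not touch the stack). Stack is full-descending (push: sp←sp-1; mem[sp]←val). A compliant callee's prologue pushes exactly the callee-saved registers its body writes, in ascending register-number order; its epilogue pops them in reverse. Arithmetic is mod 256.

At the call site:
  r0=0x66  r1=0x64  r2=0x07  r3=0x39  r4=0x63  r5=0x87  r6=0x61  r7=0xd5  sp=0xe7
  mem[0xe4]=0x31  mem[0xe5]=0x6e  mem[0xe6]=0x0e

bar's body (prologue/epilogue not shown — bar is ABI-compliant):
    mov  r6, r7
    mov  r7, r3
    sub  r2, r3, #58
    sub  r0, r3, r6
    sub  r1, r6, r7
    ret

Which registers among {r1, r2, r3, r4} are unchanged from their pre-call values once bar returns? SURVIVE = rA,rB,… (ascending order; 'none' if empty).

prologue: push r0 → mem[0xe6]=0x66, sp=0xe6
prologue: push r2 → mem[0xe5]=0x07, sp=0xe5
body[0] mov  r6, r7 → r6=0xd5
body[1] mov  r7, r3 → r7=0x39
body[2] sub  r2, r3, #58 → r2=0xff
body[3] sub  r0, r3, r6 → r0=0x64
body[4] sub  r1, r6, r7 → r1=0x9c
epilogue: pop r2=0x07, sp=0xe6
epilogue: pop r0=0x66, sp=0xe7
r1: caller-saved, written=True
r2: callee-saved, written=True
r3: caller-saved, written=False
r4: caller-saved, written=False

SURVIVE = r2,r3,r4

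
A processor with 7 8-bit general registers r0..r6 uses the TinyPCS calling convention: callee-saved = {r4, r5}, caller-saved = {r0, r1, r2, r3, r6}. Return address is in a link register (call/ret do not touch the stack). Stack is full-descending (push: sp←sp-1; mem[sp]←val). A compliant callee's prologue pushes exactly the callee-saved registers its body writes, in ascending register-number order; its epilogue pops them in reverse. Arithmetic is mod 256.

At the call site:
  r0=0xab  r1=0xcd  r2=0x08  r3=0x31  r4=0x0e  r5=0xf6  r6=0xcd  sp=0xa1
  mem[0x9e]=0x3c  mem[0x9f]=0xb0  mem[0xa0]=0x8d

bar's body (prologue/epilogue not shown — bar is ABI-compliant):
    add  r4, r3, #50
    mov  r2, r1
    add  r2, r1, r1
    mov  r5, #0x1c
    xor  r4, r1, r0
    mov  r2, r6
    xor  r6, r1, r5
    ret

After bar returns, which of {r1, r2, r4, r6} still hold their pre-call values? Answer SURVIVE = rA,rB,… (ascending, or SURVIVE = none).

prologue: push r4 → mem[0xa0]=0x0e, sp=0xa0
prologue: push r5 → mem[0x9f]=0xf6, sp=0x9f
body[0] add  r4, r3, #50 → r4=0x63
body[1] mov  r2, r1 → r2=0xcd
body[2] add  r2, r1, r1 → r2=0x9a
body[3] mov  r5, #0x1c → r5=0x1c
body[4] xor  r4, r1, r0 → r4=0x66
body[5] mov  r2, r6 → r2=0xcd
body[6] xor  r6, r1, r5 → r6=0xd1
epilogue: pop r5=0xf6, sp=0xa0
epilogue: pop r4=0x0e, sp=0xa1
r1: caller-saved, written=False
r2: caller-saved, written=True
r4: callee-saved, written=True
r6: caller-saved, written=True

SURVIVE = r1,r4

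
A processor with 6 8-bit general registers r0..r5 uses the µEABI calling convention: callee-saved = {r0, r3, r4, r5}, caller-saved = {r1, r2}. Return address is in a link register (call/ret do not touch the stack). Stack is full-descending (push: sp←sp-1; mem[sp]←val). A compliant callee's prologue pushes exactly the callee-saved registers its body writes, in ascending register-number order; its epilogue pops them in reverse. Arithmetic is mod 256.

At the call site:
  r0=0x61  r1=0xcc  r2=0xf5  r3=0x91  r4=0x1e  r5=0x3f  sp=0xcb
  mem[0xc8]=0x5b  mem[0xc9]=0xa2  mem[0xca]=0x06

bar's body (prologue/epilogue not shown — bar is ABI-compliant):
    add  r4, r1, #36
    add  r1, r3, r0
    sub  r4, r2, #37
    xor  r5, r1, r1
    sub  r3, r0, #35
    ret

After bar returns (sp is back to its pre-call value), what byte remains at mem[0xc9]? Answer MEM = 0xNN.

MEM = 0x1e

prologue: push r3 → mem[0xca]=0x91, sp=0xca
prologue: push r4 → mem[0xc9]=0x1e, sp=0xc9
prologue: push r5 → mem[0xc8]=0x3f, sp=0xc8
body[0] add  r4, r1, #36 → r4=0xf0
body[1] add  r1, r3, r0 → r1=0xf2
body[2] sub  r4, r2, #37 → r4=0xd0
body[3] xor  r5, r1, r1 → r5=0x00
body[4] sub  r3, r0, #35 → r3=0x3e
epilogue: pop r5=0x3f, sp=0xc9
epilogue: pop r4=0x1e, sp=0xca
epilogue: pop r3=0x91, sp=0xcb
prologue pushed ['r3', 'r4', 'r5'] at ['0xca', '0xc9', '0xc8']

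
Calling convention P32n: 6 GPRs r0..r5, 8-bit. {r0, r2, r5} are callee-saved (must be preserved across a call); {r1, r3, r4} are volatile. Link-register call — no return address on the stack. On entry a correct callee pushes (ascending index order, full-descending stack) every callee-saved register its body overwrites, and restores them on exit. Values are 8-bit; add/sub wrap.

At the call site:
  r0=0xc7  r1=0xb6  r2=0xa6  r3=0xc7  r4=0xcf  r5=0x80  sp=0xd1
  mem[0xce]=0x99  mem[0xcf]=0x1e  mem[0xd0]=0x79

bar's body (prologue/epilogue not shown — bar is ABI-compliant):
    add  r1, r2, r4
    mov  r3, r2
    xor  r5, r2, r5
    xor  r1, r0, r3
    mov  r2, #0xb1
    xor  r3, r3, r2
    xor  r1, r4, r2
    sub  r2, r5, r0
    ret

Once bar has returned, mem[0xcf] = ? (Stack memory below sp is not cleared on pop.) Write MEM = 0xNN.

prologue: push r2 → mem[0xd0]=0xa6, sp=0xd0
prologue: push r5 → mem[0xcf]=0x80, sp=0xcf
body[0] add  r1, r2, r4 → r1=0x75
body[1] mov  r3, r2 → r3=0xa6
body[2] xor  r5, r2, r5 → r5=0x26
body[3] xor  r1, r0, r3 → r1=0x61
body[4] mov  r2, #0xb1 → r2=0xb1
body[5] xor  r3, r3, r2 → r3=0x17
body[6] xor  r1, r4, r2 → r1=0x7e
body[7] sub  r2, r5, r0 → r2=0x5f
epilogue: pop r5=0x80, sp=0xd0
epilogue: pop r2=0xa6, sp=0xd1
prologue pushed ['r2', 'r5'] at ['0xd0', '0xcf']

MEM = 0x80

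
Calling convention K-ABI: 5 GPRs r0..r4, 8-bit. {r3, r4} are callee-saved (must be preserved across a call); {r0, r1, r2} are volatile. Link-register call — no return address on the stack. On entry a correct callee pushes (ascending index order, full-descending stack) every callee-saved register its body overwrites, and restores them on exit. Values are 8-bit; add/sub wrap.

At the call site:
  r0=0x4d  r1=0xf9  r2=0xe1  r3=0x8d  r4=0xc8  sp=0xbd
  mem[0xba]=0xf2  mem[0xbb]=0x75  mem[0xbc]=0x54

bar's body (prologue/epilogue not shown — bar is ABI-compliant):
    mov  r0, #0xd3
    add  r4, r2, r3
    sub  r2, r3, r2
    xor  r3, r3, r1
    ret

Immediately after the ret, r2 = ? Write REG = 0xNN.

REG = 0xac

prologue: push r3 -> mem[0xbc]=0x8d, sp=0xbc
prologue: push r4 -> mem[0xbb]=0xc8, sp=0xbb
body[0] mov  r0, #0xd3 -> r0=0xd3
body[1] add  r4, r2, r3 -> r4=0x6e
body[2] sub  r2, r3, r2 -> r2=0xac
body[3] xor  r3, r3, r1 -> r3=0x74
epilogue: pop r4=0xc8, sp=0xbc
epilogue: pop r3=0x8d, sp=0xbd
r2 is caller-saved -> body value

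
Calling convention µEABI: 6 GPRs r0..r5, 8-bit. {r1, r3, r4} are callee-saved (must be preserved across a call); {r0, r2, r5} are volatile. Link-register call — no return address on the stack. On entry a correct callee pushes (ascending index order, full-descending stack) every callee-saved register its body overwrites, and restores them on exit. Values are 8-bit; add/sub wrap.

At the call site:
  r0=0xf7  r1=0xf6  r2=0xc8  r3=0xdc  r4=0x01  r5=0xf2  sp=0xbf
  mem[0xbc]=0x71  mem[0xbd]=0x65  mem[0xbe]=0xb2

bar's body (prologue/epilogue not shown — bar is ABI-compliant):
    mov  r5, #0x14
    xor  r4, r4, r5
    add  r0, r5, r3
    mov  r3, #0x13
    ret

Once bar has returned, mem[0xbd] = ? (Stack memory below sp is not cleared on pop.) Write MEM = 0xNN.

MEM = 0x01

prologue: push r3 → mem[0xbe]=0xdc, sp=0xbe
prologue: push r4 → mem[0xbd]=0x01, sp=0xbd
body[0] mov  r5, #0x14 → r5=0x14
body[1] xor  r4, r4, r5 → r4=0x15
body[2] add  r0, r5, r3 → r0=0xf0
body[3] mov  r3, #0x13 → r3=0x13
epilogue: pop r4=0x01, sp=0xbe
epilogue: pop r3=0xdc, sp=0xbf
prologue pushed ['r3', 'r4'] at ['0xbe', '0xbd']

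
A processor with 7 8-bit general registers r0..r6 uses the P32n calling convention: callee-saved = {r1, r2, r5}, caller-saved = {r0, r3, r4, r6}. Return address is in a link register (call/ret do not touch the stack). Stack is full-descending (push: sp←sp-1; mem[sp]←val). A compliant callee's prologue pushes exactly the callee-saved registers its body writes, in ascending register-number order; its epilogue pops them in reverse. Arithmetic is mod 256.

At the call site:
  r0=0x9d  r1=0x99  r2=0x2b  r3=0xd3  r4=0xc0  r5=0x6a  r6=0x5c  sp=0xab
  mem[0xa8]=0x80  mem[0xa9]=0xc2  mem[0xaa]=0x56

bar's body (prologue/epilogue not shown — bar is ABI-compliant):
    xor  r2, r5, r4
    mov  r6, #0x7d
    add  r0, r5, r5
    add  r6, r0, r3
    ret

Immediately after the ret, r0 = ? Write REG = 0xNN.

REG = 0xd4

prologue: push r2 → mem[0xaa]=0x2b, sp=0xaa
body[0] xor  r2, r5, r4 → r2=0xaa
body[1] mov  r6, #0x7d → r6=0x7d
body[2] add  r0, r5, r5 → r0=0xd4
body[3] add  r6, r0, r3 → r6=0xa7
epilogue: pop r2=0x2b, sp=0xab
r0 is caller-saved → body value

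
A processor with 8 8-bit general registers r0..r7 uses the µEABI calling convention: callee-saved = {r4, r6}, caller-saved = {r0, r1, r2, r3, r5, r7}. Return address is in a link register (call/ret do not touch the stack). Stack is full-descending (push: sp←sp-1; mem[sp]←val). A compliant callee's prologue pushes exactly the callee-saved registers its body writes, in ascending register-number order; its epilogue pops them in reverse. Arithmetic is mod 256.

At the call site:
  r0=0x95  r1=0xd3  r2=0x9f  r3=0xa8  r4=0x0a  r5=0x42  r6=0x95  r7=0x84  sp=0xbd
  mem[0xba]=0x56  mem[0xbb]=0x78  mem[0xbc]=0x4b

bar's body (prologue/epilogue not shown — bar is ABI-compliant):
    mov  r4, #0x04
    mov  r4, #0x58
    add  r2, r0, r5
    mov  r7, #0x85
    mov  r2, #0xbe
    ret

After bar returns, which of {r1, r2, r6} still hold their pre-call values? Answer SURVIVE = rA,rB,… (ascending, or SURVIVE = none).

prologue: push r4 -> mem[0xbc]=0x0a, sp=0xbc
body[0] mov  r4, #0x04 -> r4=0x04
body[1] mov  r4, #0x58 -> r4=0x58
body[2] add  r2, r0, r5 -> r2=0xd7
body[3] mov  r7, #0x85 -> r7=0x85
body[4] mov  r2, #0xbe -> r2=0xbe
epilogue: pop r4=0x0a, sp=0xbd
r1: caller-saved, written=False
r2: caller-saved, written=True
r6: callee-saved, written=False

SURVIVE = r1,r6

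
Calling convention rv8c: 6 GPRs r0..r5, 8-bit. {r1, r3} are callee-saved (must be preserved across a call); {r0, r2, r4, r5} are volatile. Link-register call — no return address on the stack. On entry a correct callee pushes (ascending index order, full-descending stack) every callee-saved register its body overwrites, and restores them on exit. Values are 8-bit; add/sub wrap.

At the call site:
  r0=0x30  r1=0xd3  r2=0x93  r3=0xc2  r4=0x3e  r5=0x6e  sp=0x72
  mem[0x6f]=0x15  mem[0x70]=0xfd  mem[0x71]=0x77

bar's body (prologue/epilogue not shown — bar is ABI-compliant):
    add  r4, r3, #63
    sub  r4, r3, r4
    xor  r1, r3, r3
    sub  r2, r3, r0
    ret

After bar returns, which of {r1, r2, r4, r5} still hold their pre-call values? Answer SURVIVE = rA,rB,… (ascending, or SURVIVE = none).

SURVIVE = r1,r5

prologue: push r1 → mem[0x71]=0xd3, sp=0x71
body[0] add  r4, r3, #63 → r4=0x01
body[1] sub  r4, r3, r4 → r4=0xc1
body[2] xor  r1, r3, r3 → r1=0x00
body[3] sub  r2, r3, r0 → r2=0x92
epilogue: pop r1=0xd3, sp=0x72
r1: callee-saved, written=True
r2: caller-saved, written=True
r4: caller-saved, written=True
r5: caller-saved, written=False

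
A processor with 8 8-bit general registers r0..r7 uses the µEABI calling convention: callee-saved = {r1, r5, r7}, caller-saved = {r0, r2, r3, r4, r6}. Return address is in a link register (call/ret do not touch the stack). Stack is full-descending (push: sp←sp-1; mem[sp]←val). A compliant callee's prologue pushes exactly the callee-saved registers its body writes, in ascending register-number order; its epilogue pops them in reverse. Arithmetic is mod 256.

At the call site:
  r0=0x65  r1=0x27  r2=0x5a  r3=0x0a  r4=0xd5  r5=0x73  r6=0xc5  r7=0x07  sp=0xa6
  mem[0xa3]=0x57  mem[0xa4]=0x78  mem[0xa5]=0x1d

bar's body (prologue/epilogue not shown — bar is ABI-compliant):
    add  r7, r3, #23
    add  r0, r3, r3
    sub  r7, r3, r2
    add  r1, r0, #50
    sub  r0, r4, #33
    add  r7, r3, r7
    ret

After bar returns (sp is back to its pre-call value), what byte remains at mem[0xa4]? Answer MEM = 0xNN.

MEM = 0x07

prologue: push r1 → mem[0xa5]=0x27, sp=0xa5
prologue: push r7 → mem[0xa4]=0x07, sp=0xa4
body[0] add  r7, r3, #23 → r7=0x21
body[1] add  r0, r3, r3 → r0=0x14
body[2] sub  r7, r3, r2 → r7=0xb0
body[3] add  r1, r0, #50 → r1=0x46
body[4] sub  r0, r4, #33 → r0=0xb4
body[5] add  r7, r3, r7 → r7=0xba
epilogue: pop r7=0x07, sp=0xa5
epilogue: pop r1=0x27, sp=0xa6
prologue pushed ['r1', 'r7'] at ['0xa5', '0xa4']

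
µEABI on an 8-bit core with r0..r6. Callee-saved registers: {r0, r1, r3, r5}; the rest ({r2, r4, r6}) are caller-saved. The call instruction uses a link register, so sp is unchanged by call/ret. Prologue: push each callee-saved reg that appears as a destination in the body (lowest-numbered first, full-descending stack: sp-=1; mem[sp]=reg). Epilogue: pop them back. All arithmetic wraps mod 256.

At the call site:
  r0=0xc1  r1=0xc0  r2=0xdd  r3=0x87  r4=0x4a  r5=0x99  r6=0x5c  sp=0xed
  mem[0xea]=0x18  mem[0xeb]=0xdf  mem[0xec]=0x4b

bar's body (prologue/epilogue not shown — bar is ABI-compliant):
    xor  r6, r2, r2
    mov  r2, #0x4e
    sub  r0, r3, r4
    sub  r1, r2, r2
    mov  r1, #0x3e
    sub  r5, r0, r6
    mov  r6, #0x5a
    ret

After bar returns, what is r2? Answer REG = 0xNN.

prologue: push r0 → mem[0xec]=0xc1, sp=0xec
prologue: push r1 → mem[0xeb]=0xc0, sp=0xeb
prologue: push r5 → mem[0xea]=0x99, sp=0xea
body[0] xor  r6, r2, r2 → r6=0x00
body[1] mov  r2, #0x4e → r2=0x4e
body[2] sub  r0, r3, r4 → r0=0x3d
body[3] sub  r1, r2, r2 → r1=0x00
body[4] mov  r1, #0x3e → r1=0x3e
body[5] sub  r5, r0, r6 → r5=0x3d
body[6] mov  r6, #0x5a → r6=0x5a
epilogue: pop r5=0x99, sp=0xeb
epilogue: pop r1=0xc0, sp=0xec
epilogue: pop r0=0xc1, sp=0xed
r2 is caller-saved → body value

REG = 0x4e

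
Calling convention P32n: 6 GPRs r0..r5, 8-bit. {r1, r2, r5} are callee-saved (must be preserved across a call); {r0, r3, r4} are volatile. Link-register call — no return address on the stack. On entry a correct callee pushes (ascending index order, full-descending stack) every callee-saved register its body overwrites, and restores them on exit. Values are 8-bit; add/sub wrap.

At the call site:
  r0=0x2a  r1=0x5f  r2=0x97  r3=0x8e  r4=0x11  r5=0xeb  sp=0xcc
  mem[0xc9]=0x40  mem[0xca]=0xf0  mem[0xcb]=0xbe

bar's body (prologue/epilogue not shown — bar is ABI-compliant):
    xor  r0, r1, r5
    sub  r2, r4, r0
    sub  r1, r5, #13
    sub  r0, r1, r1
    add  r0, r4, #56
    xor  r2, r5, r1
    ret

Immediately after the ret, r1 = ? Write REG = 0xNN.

prologue: push r1 → mem[0xcb]=0x5f, sp=0xcb
prologue: push r2 → mem[0xca]=0x97, sp=0xca
body[0] xor  r0, r1, r5 → r0=0xb4
body[1] sub  r2, r4, r0 → r2=0x5d
body[2] sub  r1, r5, #13 → r1=0xde
body[3] sub  r0, r1, r1 → r0=0x00
body[4] add  r0, r4, #56 → r0=0x49
body[5] xor  r2, r5, r1 → r2=0x35
epilogue: pop r2=0x97, sp=0xcb
epilogue: pop r1=0x5f, sp=0xcc
r1 is callee-saved → restored

REG = 0x5f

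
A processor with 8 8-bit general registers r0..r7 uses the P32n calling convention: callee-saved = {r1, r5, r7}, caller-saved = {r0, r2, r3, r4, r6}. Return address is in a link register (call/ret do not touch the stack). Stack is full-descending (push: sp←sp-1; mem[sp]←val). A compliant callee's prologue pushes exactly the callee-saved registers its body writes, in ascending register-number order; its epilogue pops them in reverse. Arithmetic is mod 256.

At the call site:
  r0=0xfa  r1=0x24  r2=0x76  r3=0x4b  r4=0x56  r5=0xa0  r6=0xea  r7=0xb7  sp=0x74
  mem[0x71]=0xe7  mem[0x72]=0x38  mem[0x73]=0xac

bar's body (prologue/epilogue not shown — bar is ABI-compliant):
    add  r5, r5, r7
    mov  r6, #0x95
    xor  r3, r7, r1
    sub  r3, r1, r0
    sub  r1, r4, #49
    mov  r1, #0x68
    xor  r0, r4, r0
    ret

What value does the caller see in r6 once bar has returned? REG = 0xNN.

REG = 0x95

prologue: push r1 → mem[0x73]=0x24, sp=0x73
prologue: push r5 → mem[0x72]=0xa0, sp=0x72
body[0] add  r5, r5, r7 → r5=0x57
body[1] mov  r6, #0x95 → r6=0x95
body[2] xor  r3, r7, r1 → r3=0x93
body[3] sub  r3, r1, r0 → r3=0x2a
body[4] sub  r1, r4, #49 → r1=0x25
body[5] mov  r1, #0x68 → r1=0x68
body[6] xor  r0, r4, r0 → r0=0xac
epilogue: pop r5=0xa0, sp=0x73
epilogue: pop r1=0x24, sp=0x74
r6 is caller-saved → body value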